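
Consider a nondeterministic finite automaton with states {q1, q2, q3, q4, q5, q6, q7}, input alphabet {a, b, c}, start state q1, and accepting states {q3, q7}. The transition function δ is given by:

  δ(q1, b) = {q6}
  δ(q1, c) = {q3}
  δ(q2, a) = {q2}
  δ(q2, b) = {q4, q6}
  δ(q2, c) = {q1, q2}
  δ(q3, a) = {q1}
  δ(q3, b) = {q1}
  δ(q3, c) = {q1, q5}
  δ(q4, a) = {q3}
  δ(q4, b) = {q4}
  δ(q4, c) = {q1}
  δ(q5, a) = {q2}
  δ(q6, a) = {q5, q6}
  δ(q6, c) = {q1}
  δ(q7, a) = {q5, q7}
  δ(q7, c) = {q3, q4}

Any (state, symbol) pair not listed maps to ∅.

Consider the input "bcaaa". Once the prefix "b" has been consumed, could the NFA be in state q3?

Start in {q1}.
Read 'b': {q1} → {q6}.
State q3 is not in {q6}.

No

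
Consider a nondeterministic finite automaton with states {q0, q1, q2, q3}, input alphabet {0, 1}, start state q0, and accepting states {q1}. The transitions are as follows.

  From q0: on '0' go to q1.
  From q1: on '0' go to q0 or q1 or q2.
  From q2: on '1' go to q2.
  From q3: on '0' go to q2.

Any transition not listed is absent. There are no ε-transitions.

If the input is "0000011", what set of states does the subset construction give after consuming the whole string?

Start in {q0}.
Read '0': q0→{q1}; now {q1}.
Read '0': q1→{q0, q1, q2}; now {q0, q1, q2}.
Read '0': q0→{q1}, q1→{q0, q1, q2}, q2→∅; now {q0, q1, q2}.
Read '0': q0→{q1}, q1→{q0, q1, q2}, q2→∅; now {q0, q1, q2}.
Read '0': q0→{q1}, q1→{q0, q1, q2}, q2→∅; now {q0, q1, q2}.
Read '1': q0→∅, q1→∅, q2→{q2}; now {q2}.
Read '1': q2→{q2}; now {q2}.

{q2}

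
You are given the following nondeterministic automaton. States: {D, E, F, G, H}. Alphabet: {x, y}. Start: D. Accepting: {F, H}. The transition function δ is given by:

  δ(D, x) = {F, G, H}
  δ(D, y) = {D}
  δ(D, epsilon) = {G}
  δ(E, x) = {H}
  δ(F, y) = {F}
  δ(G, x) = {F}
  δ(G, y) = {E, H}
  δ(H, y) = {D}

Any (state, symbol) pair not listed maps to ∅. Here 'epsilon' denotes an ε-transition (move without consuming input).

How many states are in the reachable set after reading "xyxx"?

Start: ε-closure({D}) = {D, G}.
Read 'x': {D, G} → {F, G, H}.
Read 'y': {F, G, H} → {D, E, F, G, H}.
Read 'x': {D, E, F, G, H} → {F, G, H}.
Read 'x': {F, G, H} → {F}.
That set has 1 state.

1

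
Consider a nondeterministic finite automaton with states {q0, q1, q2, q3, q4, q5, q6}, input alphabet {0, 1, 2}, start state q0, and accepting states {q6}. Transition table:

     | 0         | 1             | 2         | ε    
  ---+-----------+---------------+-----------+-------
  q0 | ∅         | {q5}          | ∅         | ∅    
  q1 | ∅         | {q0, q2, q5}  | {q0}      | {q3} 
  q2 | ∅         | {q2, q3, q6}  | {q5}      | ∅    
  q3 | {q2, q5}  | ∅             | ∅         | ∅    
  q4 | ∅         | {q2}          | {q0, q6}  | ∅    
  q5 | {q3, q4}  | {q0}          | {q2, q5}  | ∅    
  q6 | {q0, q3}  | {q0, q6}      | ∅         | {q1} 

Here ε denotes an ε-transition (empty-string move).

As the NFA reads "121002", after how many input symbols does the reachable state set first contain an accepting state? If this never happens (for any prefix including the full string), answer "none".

Start in {q0}.
Read '1': {q0} → {q5}.
Read '2': {q5} → {q2, q5}.
Read '1': {q2, q5} → {q0, q1, q2, q3, q6}.
None of the earlier sets intersect F, but {q0, q1, q2, q3, q6} does.

3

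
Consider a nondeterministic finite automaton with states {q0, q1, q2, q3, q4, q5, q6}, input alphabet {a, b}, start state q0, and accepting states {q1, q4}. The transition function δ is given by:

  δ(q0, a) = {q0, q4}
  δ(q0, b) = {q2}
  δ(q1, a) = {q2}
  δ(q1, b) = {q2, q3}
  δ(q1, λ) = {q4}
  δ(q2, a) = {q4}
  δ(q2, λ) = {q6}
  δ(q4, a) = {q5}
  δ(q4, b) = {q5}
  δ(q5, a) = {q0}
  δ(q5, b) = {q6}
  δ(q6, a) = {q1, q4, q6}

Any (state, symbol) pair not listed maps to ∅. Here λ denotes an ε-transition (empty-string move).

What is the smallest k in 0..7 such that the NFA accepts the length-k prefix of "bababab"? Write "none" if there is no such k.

2

Start in {q0}.
Read 'b': {q0} → {q2, q6}.
Read 'a': {q2, q6} → {q1, q4, q6}.
None of the earlier sets intersect F, but {q1, q4, q6} does.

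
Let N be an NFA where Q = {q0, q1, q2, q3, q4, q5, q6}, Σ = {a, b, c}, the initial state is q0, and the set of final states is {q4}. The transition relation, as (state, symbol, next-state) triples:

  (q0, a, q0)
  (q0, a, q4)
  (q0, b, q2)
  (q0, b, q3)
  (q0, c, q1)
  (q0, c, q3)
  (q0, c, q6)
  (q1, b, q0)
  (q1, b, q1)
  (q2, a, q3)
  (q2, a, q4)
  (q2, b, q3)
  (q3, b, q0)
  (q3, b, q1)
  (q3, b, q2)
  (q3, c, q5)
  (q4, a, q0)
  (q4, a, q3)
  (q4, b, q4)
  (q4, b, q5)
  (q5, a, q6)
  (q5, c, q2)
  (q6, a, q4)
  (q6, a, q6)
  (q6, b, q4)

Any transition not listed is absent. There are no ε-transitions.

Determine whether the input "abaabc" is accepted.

Start in {q0}.
Read 'a': q0→{q0, q4}; now {q0, q4}.
Read 'b': q0→{q2, q3}, q4→{q4, q5}; now {q2, q3, q4, q5}.
Read 'a': q2→{q3, q4}, q3→∅, q4→{q0, q3}, q5→{q6}; now {q0, q3, q4, q6}.
Read 'a': q0→{q0, q4}, q3→∅, q4→{q0, q3}, q6→{q4, q6}; now {q0, q3, q4, q6}.
Read 'b': q0→{q2, q3}, q3→{q0, q1, q2}, q4→{q4, q5}, q6→{q4}; now {q0, q1, q2, q3, q4, q5}.
Read 'c': q0→{q1, q3, q6}, q1→∅, q2→∅, q3→{q5}, q4→∅, q5→{q2}; now {q1, q2, q3, q5, q6}.
The final set {q1, q2, q3, q5, q6} contains no accepting state.

No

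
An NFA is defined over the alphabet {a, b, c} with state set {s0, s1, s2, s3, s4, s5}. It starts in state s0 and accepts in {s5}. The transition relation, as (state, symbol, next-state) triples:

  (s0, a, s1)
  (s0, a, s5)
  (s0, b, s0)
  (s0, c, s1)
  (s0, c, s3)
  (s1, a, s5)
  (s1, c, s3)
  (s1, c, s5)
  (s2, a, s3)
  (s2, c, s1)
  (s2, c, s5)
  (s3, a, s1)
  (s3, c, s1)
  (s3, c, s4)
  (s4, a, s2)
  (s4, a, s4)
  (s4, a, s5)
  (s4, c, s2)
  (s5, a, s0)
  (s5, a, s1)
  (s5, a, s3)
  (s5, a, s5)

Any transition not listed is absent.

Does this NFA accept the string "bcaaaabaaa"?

Yes

Start in {s0}.
Read 'b': s0→{s0}; now {s0}.
Read 'c': s0→{s1, s3}; now {s1, s3}.
Read 'a': s1→{s5}, s3→{s1}; now {s1, s5}.
Read 'a': s1→{s5}, s5→{s0, s1, s3, s5}; now {s0, s1, s3, s5}.
Read 'a': s0→{s1, s5}, s1→{s5}, s3→{s1}, s5→{s0, s1, s3, s5}; now {s0, s1, s3, s5}.
Read 'a': s0→{s1, s5}, s1→{s5}, s3→{s1}, s5→{s0, s1, s3, s5}; now {s0, s1, s3, s5}.
Read 'b': s0→{s0}, s1→∅, s3→∅, s5→∅; now {s0}.
Read 'a': s0→{s1, s5}; now {s1, s5}.
Read 'a': s1→{s5}, s5→{s0, s1, s3, s5}; now {s0, s1, s3, s5}.
Read 'a': s0→{s1, s5}, s1→{s5}, s3→{s1}, s5→{s0, s1, s3, s5}; now {s0, s1, s3, s5}.
The final set {s0, s1, s3, s5} contains the accepting state s5.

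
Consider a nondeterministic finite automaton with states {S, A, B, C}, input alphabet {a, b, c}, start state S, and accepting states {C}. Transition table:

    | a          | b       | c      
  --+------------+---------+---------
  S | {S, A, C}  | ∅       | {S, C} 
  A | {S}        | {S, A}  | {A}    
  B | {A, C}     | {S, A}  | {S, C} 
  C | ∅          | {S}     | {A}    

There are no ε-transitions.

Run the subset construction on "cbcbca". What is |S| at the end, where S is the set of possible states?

Start in {S}.
Read 'c': S→{S, C}; now {S, C}.
Read 'b': S→∅, C→{S}; now {S}.
Read 'c': S→{S, C}; now {S, C}.
Read 'b': S→∅, C→{S}; now {S}.
Read 'c': S→{S, C}; now {S, C}.
Read 'a': S→{S, A, C}, C→∅; now {S, A, C}.
That set has 3 states.

3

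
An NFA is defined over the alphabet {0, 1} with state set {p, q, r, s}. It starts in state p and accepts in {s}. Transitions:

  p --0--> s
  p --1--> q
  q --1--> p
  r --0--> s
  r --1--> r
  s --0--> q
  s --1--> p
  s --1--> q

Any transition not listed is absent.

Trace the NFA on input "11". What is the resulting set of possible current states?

{p}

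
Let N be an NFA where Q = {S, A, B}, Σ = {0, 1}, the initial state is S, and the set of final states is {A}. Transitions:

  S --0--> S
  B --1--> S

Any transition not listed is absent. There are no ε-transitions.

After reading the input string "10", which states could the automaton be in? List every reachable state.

∅

Start in {S}.
Read '1': S→∅; now ∅.
The set is empty and remains empty for the remaining 1 symbol.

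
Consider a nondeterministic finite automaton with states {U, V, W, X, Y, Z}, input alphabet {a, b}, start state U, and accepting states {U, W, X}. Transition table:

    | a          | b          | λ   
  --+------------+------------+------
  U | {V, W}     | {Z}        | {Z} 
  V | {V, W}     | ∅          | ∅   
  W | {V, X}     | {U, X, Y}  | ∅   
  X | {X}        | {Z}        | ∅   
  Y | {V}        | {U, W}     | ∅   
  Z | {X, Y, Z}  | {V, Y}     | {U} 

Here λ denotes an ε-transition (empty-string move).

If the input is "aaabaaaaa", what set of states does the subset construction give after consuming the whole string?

{U, V, W, X, Y, Z}

Start: ε-closure({U}) = {U, Z}.
Read 'a': {U, Z} → {U, V, W, X, Y, Z}.
Read 'a': {U, V, W, X, Y, Z} → {U, V, W, X, Y, Z}.
Read 'a': {U, V, W, X, Y, Z} → {U, V, W, X, Y, Z}.
Read 'b': {U, V, W, X, Y, Z} → {U, V, W, X, Y, Z}.
Read 'a': {U, V, W, X, Y, Z} → {U, V, W, X, Y, Z}.
Read 'a': {U, V, W, X, Y, Z} → {U, V, W, X, Y, Z}.
Read 'a': {U, V, W, X, Y, Z} → {U, V, W, X, Y, Z}.
Read 'a': {U, V, W, X, Y, Z} → {U, V, W, X, Y, Z}.
Read 'a': {U, V, W, X, Y, Z} → {U, V, W, X, Y, Z}.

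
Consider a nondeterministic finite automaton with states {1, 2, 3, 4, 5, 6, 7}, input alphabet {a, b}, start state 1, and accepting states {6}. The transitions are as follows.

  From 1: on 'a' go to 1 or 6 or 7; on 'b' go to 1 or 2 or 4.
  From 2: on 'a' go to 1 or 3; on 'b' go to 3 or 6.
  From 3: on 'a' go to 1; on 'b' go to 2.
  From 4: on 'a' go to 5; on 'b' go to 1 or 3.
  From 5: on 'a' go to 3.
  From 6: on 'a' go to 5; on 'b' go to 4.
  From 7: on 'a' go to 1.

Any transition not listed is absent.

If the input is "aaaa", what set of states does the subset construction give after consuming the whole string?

{1, 3, 5, 6, 7}

Start in {1}.
Read 'a': {1} → {1, 6, 7}.
Read 'a': {1, 6, 7} → {1, 5, 6, 7}.
Read 'a': {1, 5, 6, 7} → {1, 3, 5, 6, 7}.
Read 'a': {1, 3, 5, 6, 7} → {1, 3, 5, 6, 7}.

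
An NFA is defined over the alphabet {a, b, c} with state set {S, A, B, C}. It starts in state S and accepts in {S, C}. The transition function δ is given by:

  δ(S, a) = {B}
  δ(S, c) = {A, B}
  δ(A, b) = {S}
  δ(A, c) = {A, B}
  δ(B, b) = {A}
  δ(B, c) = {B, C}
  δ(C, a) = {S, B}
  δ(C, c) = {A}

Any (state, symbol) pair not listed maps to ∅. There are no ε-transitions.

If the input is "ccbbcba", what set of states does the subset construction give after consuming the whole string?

{B}

Start in {S}.
Read 'c': S→{A, B}; now {A, B}.
Read 'c': A→{A, B}, B→{B, C}; now {A, B, C}.
Read 'b': A→{S}, B→{A}, C→∅; now {S, A}.
Read 'b': S→∅, A→{S}; now {S}.
Read 'c': S→{A, B}; now {A, B}.
Read 'b': A→{S}, B→{A}; now {S, A}.
Read 'a': S→{B}, A→∅; now {B}.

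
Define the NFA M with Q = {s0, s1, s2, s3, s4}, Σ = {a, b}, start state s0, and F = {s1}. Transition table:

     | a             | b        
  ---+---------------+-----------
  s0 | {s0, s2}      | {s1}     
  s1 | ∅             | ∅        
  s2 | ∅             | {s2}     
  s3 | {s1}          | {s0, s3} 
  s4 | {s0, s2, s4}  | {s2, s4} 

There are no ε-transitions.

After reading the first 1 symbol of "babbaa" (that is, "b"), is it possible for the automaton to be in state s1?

Yes

Start in {s0}.
Read 'b': s0→{s1}; now {s1}.
State s1 is in {s1}.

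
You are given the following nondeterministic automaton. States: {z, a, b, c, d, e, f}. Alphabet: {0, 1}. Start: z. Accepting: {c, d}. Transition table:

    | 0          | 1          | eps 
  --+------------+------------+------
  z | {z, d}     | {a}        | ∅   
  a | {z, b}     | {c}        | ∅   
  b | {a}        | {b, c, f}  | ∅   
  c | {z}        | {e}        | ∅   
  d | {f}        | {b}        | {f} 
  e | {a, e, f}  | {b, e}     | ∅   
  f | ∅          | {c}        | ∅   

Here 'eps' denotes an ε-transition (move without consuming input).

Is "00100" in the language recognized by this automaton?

Yes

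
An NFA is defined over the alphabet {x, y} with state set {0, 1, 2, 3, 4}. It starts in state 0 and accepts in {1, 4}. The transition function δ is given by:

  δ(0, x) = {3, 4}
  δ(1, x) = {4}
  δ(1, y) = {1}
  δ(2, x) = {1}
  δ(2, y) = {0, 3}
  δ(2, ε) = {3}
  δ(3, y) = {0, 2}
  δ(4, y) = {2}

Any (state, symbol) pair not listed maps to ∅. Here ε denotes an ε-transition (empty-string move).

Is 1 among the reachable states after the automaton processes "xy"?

No

Start in {0}.
Read 'x': 0→{3, 4}; now {3, 4}.
Read 'y': 3→{0, 2}, 4→{2}; union {0, 2}; ε-closure = {0, 2, 3}.
State 1 is not in {0, 2, 3}.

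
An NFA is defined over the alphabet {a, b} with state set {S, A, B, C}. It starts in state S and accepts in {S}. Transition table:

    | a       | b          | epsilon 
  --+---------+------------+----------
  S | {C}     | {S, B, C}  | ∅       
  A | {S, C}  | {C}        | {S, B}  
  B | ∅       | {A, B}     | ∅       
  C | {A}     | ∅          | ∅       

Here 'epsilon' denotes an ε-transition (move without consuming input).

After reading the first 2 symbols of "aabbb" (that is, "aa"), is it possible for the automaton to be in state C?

No

Start in {S}.
Read 'a': {S} → {C}.
Read 'a': {C} → {S, A, B}.
State C is not in {S, A, B}.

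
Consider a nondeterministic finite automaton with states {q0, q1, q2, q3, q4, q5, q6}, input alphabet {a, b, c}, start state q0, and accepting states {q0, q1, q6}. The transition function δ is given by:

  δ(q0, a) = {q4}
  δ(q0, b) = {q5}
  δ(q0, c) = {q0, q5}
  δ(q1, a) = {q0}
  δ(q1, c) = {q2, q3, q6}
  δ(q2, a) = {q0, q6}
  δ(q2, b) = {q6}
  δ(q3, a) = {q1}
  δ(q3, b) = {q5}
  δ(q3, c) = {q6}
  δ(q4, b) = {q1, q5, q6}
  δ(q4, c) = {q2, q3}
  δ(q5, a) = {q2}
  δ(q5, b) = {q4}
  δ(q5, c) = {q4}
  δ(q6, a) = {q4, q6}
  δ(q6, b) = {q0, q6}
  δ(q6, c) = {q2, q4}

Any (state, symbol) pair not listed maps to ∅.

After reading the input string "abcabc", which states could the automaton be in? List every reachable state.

Start in {q0}.
Read 'a': {q0} → {q4}.
Read 'b': {q4} → {q1, q5, q6}.
Read 'c': {q1, q5, q6} → {q2, q3, q4, q6}.
Read 'a': {q2, q3, q4, q6} → {q0, q1, q4, q6}.
Read 'b': {q0, q1, q4, q6} → {q0, q1, q5, q6}.
Read 'c': {q0, q1, q5, q6} → {q0, q2, q3, q4, q5, q6}.

{q0, q2, q3, q4, q5, q6}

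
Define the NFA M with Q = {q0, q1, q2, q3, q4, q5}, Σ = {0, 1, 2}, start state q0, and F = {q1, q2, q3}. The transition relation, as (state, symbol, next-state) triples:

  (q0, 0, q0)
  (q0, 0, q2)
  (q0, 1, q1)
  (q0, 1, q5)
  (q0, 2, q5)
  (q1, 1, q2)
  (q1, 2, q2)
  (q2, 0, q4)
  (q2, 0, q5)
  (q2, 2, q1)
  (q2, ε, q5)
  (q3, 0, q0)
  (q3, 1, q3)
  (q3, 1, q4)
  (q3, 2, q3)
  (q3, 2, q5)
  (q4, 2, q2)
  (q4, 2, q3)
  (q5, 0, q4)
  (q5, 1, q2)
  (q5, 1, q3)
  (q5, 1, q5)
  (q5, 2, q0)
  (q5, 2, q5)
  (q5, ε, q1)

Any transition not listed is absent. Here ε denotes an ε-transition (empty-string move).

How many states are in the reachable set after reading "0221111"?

5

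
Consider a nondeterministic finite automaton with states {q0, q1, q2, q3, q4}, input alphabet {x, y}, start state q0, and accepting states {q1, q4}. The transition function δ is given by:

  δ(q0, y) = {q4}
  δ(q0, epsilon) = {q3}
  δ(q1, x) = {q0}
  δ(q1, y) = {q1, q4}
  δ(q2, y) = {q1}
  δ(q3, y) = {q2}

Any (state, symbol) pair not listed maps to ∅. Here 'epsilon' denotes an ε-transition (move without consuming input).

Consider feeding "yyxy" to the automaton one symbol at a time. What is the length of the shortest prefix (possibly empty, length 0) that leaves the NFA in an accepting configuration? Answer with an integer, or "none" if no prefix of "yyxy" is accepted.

Start: ε-closure({q0}) = {q0, q3}.
Read 'y': q0→{q4}, q3→{q2}; now {q2, q4}.
None of the earlier sets intersect F, but {q2, q4} does.

1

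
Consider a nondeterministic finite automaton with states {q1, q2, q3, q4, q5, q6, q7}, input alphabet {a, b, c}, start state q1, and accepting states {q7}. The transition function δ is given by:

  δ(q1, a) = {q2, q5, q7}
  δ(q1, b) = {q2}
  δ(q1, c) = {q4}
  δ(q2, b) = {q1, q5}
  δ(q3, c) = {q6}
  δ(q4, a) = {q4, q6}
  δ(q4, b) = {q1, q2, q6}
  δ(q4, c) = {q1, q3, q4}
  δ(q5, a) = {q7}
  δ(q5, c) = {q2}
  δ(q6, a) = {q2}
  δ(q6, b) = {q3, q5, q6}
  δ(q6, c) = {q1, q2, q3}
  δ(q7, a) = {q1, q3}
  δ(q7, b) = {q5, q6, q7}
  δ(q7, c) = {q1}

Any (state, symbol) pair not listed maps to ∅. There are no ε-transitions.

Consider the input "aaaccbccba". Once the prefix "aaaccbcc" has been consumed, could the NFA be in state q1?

Start in {q1}.
Read 'a': {q1} → {q2, q5, q7}.
Read 'a': {q2, q5, q7} → {q1, q3, q7}.
Read 'a': {q1, q3, q7} → {q1, q2, q3, q5, q7}.
Read 'c': {q1, q2, q3, q5, q7} → {q1, q2, q4, q6}.
Read 'c': {q1, q2, q4, q6} → {q1, q2, q3, q4}.
Read 'b': {q1, q2, q3, q4} → {q1, q2, q5, q6}.
Read 'c': {q1, q2, q5, q6} → {q1, q2, q3, q4}.
Read 'c': {q1, q2, q3, q4} → {q1, q3, q4, q6}.
State q1 is in {q1, q3, q4, q6}.

Yes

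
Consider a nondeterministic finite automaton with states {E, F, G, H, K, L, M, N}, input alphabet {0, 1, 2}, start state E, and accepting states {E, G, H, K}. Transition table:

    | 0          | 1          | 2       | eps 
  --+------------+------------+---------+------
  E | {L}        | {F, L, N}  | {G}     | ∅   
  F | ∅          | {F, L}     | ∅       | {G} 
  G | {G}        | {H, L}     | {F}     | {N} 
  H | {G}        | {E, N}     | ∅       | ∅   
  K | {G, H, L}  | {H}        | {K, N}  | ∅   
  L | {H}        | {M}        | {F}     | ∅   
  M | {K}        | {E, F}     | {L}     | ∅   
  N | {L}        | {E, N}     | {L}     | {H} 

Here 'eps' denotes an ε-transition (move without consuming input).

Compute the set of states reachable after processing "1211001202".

{F, G, H, L, N}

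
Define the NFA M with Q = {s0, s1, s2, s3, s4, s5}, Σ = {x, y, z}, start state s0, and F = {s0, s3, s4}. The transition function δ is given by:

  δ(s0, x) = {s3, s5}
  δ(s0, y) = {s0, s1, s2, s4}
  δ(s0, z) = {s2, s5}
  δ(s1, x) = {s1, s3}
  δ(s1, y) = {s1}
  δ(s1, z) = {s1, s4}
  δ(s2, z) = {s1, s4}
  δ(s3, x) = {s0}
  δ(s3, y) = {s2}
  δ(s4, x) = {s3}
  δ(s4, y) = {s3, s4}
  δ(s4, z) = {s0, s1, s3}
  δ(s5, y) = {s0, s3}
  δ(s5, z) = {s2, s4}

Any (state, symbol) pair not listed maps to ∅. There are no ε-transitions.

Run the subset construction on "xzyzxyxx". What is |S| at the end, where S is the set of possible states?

4

Start in {s0}.
Read 'x': s0→{s3, s5}; now {s3, s5}.
Read 'z': s3→∅, s5→{s2, s4}; now {s2, s4}.
Read 'y': s2→∅, s4→{s3, s4}; now {s3, s4}.
Read 'z': s3→∅, s4→{s0, s1, s3}; now {s0, s1, s3}.
Read 'x': s0→{s3, s5}, s1→{s1, s3}, s3→{s0}; now {s0, s1, s3, s5}.
Read 'y': s0→{s0, s1, s2, s4}, s1→{s1}, s3→{s2}, s5→{s0, s3}; now {s0, s1, s2, s3, s4}.
Read 'x': s0→{s3, s5}, s1→{s1, s3}, s2→∅, s3→{s0}, s4→{s3}; now {s0, s1, s3, s5}.
Read 'x': s0→{s3, s5}, s1→{s1, s3}, s3→{s0}, s5→∅; now {s0, s1, s3, s5}.
That set has 4 states.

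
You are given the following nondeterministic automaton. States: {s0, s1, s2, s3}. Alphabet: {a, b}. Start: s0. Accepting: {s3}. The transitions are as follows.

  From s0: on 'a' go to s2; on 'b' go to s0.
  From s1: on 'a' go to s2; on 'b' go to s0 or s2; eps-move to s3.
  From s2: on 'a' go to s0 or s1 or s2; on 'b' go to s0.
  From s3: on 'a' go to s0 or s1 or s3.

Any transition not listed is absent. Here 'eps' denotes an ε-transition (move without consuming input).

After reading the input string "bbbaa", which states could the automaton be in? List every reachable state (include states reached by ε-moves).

Start in {s0}.
Read 'b': s0→{s0}; now {s0}.
Read 'b': s0→{s0}; now {s0}.
Read 'b': s0→{s0}; now {s0}.
Read 'a': s0→{s2}; now {s2}.
Read 'a': s2→{s0, s1, s2}; union {s0, s1, s2}; ε-closure = {s0, s1, s2, s3}.

{s0, s1, s2, s3}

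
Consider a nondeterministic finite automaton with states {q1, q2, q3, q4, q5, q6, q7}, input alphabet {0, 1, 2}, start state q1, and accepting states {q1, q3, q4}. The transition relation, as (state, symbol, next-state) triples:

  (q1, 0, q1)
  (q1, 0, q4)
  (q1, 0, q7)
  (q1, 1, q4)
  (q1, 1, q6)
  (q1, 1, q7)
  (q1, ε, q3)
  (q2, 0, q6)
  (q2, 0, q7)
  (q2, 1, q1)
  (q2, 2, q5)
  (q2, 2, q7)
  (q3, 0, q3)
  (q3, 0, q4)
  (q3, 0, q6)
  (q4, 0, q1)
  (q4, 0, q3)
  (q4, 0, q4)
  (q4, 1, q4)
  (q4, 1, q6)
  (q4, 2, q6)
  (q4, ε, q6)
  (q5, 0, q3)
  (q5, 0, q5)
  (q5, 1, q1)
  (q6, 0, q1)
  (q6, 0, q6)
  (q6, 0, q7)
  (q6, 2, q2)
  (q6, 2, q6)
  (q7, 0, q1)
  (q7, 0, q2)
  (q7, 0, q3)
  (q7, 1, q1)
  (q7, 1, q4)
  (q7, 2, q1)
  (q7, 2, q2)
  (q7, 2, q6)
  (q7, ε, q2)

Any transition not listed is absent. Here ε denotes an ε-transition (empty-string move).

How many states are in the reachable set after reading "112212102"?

6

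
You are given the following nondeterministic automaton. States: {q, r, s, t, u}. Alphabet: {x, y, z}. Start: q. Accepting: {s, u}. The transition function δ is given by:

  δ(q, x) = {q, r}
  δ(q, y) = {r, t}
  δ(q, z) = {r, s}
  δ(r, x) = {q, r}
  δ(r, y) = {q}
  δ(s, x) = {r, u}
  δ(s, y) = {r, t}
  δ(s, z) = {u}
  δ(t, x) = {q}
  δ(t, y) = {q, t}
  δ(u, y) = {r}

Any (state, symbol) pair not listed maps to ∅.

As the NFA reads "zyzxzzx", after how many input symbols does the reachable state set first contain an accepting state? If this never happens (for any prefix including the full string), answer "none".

1

Start in {q}.
Read 'z': {q} → {r, s}.
None of the earlier sets intersect F, but {r, s} does.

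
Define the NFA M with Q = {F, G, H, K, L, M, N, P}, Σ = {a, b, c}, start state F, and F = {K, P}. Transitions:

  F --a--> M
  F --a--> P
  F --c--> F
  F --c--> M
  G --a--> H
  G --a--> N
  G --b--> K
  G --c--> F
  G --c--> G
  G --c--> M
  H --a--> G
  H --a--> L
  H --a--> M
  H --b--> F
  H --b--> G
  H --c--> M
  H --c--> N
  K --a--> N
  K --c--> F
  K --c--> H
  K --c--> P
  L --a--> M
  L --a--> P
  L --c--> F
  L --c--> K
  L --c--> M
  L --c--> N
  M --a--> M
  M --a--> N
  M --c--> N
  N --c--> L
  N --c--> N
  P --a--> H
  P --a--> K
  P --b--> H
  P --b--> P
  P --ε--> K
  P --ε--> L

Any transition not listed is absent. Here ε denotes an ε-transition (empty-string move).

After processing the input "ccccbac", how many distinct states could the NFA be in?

Start in {F}.
Read 'c': F→{F, M}; now {F, M}.
Read 'c': F→{F, M}, M→{N}; now {F, M, N}.
Read 'c': F→{F, M}, M→{N}, N→{L, N}; now {F, L, M, N}.
Read 'c': F→{F, M}, L→{F, K, M, N}, M→{N}, N→{L, N}; now {F, K, L, M, N}.
Read 'b': F→∅, K→∅, L→∅, M→∅, N→∅; now ∅.
The set is empty and remains empty for the remaining 2 symbols.
That set has 0 states.

0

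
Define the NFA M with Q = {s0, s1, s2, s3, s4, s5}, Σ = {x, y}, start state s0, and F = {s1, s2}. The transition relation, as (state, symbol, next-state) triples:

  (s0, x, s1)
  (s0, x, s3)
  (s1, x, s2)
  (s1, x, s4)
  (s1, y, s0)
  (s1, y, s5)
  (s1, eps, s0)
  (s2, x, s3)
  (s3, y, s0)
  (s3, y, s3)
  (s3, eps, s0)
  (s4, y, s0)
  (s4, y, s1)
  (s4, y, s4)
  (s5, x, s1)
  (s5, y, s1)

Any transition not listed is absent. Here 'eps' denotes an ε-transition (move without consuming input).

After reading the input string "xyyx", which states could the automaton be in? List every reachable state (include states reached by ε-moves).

Start in {s0}.
Read 'x': s0→{s1, s3}; union {s1, s3}; ε-closure = {s0, s1, s3}.
Read 'y': s0→∅, s1→{s0, s5}, s3→{s0, s3}; now {s0, s3, s5}.
Read 'y': s0→∅, s3→{s0, s3}, s5→{s1}; now {s0, s1, s3}.
Read 'x': s0→{s1, s3}, s1→{s2, s4}, s3→∅; union {s1, s2, s3, s4}; ε-closure = {s0, s1, s2, s3, s4}.

{s0, s1, s2, s3, s4}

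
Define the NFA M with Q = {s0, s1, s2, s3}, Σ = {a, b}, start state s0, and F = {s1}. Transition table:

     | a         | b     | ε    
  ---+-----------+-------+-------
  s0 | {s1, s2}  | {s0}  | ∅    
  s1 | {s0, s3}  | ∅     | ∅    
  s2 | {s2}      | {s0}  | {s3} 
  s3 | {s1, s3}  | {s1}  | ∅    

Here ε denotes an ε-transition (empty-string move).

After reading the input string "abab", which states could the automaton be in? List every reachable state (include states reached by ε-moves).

Start in {s0}.
Read 'a': s0→{s1, s2}; union {s1, s2}; ε-closure = {s1, s2, s3}.
Read 'b': s1→∅, s2→{s0}, s3→{s1}; now {s0, s1}.
Read 'a': s0→{s1, s2}, s1→{s0, s3}; now {s0, s1, s2, s3}.
Read 'b': s0→{s0}, s1→∅, s2→{s0}, s3→{s1}; now {s0, s1}.

{s0, s1}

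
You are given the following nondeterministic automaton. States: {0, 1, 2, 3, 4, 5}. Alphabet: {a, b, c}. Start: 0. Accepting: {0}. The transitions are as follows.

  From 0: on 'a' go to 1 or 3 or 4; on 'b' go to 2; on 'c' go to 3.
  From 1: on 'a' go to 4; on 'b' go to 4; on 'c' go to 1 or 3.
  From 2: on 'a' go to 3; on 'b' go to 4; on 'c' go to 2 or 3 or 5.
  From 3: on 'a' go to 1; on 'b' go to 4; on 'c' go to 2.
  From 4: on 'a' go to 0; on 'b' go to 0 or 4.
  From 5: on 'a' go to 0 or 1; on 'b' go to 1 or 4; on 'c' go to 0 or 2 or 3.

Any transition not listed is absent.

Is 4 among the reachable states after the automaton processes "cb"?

Yes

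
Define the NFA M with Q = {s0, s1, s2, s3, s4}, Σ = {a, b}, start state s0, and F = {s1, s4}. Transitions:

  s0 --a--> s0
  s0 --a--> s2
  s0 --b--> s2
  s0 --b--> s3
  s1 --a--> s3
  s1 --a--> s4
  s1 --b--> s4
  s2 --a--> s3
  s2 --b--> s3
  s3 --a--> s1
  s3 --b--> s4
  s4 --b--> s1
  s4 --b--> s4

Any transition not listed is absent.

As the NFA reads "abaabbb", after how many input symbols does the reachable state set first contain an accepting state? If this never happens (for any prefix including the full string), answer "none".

Start in {s0}.
Read 'a': s0→{s0, s2}; now {s0, s2}.
Read 'b': s0→{s2, s3}, s2→{s3}; now {s2, s3}.
Read 'a': s2→{s3}, s3→{s1}; now {s1, s3}.
None of the earlier sets intersect F, but {s1, s3} does.

3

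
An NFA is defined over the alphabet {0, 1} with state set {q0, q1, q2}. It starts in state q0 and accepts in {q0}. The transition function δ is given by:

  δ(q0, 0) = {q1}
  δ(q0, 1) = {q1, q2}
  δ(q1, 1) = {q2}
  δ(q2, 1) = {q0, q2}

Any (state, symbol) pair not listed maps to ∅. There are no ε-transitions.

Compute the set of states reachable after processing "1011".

Start in {q0}.
Read '1': q0→{q1, q2}; now {q1, q2}.
Read '0': q1→∅, q2→∅; now ∅.
The set is empty and remains empty for the remaining 2 symbols.

∅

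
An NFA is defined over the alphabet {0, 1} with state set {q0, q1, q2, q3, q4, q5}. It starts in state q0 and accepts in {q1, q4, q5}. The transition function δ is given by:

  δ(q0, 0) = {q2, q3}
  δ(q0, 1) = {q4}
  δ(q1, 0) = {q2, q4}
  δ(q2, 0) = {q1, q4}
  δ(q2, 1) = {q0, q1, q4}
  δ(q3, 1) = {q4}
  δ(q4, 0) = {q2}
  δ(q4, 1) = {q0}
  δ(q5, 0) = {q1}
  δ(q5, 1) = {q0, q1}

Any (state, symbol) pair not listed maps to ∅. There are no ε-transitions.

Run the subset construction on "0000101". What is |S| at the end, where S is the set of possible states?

3

Start in {q0}.
Read '0': {q0} → {q2, q3}.
Read '0': {q2, q3} → {q1, q4}.
Read '0': {q1, q4} → {q2, q4}.
Read '0': {q2, q4} → {q1, q2, q4}.
Read '1': {q1, q2, q4} → {q0, q1, q4}.
Read '0': {q0, q1, q4} → {q2, q3, q4}.
Read '1': {q2, q3, q4} → {q0, q1, q4}.
That set has 3 states.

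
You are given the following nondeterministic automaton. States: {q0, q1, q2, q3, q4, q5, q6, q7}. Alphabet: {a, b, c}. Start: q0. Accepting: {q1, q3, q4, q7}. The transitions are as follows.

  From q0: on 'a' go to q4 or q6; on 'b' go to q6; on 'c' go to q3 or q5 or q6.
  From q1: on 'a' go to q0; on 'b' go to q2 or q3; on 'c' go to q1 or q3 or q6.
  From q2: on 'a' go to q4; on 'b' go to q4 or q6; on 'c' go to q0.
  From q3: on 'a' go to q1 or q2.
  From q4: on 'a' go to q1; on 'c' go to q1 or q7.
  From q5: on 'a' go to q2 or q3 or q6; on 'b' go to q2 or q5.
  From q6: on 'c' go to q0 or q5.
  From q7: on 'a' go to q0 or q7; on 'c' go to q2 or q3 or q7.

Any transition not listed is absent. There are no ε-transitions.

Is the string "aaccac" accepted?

Start in {q0}.
Read 'a': {q0} → {q4, q6}.
Read 'a': {q4, q6} → {q1}.
Read 'c': {q1} → {q1, q3, q6}.
Read 'c': {q1, q3, q6} → {q0, q1, q3, q5, q6}.
Read 'a': {q0, q1, q3, q5, q6} → {q0, q1, q2, q3, q4, q6}.
Read 'c': {q0, q1, q2, q3, q4, q6} → {q0, q1, q3, q5, q6, q7}.
The final set {q0, q1, q3, q5, q6, q7} contains the accepting states q1, q3, q7.

Yes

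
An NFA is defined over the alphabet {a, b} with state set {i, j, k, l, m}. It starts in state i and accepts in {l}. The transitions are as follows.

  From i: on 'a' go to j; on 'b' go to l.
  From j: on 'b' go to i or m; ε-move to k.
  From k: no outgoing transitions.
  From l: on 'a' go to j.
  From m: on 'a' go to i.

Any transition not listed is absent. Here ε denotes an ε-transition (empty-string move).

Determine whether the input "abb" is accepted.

Yes

Start in {i}.
Read 'a': i→{j}; union {j}; ε-closure = {j, k}.
Read 'b': j→{i, m}, k→∅; now {i, m}.
Read 'b': i→{l}, m→∅; now {l}.
The final set {l} contains the accepting state l.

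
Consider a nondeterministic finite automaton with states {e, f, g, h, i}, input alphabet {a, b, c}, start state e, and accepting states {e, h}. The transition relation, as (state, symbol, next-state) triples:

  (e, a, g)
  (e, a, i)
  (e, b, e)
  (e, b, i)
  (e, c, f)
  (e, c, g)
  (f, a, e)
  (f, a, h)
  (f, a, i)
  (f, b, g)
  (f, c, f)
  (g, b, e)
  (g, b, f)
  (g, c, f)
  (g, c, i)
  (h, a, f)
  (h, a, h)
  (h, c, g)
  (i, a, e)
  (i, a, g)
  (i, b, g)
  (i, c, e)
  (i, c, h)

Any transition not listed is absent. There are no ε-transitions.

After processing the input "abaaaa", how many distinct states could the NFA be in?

Start in {e}.
Read 'a': {e} → {g, i}.
Read 'b': {g, i} → {e, f, g}.
Read 'a': {e, f, g} → {e, g, h, i}.
Read 'a': {e, g, h, i} → {e, f, g, h, i}.
Read 'a': {e, f, g, h, i} → {e, f, g, h, i}.
Read 'a': {e, f, g, h, i} → {e, f, g, h, i}.
That set has 5 states.

5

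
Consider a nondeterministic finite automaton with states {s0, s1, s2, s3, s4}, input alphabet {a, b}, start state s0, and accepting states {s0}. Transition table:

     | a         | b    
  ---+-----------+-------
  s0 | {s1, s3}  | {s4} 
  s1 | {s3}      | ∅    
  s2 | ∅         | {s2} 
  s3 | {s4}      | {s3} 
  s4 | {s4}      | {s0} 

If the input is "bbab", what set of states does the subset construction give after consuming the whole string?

{s3}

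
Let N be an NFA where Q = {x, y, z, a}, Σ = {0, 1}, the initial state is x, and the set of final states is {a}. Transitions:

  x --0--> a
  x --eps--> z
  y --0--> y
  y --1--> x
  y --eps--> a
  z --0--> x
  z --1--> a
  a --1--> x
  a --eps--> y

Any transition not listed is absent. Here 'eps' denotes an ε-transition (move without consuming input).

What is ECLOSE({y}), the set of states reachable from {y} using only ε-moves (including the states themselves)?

Begin with {y}.
ε-move y → a; add a.

{y, a}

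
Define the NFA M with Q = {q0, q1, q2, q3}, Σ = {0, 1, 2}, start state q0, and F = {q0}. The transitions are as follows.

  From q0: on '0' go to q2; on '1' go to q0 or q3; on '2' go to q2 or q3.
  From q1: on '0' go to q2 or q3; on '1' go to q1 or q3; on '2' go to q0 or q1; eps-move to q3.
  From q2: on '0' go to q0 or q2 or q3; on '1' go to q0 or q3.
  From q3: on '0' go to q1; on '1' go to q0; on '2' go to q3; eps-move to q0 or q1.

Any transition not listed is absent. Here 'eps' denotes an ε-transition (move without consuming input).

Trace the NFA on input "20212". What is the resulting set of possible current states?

{q0, q1, q2, q3}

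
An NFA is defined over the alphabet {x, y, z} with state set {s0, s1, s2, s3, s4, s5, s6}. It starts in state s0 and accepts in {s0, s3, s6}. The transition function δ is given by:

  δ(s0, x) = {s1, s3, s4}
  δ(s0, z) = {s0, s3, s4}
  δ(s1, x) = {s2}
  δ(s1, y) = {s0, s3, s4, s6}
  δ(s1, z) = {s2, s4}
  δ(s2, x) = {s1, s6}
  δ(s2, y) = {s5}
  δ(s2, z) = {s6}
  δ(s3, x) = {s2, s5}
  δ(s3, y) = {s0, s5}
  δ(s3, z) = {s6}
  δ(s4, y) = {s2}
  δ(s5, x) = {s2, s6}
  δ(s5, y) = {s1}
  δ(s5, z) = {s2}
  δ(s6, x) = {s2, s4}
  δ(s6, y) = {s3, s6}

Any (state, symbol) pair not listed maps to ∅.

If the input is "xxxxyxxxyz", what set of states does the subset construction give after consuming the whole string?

Start in {s0}.
Read 'x': {s0} → {s1, s3, s4}.
Read 'x': {s1, s3, s4} → {s2, s5}.
Read 'x': {s2, s5} → {s1, s2, s6}.
Read 'x': {s1, s2, s6} → {s1, s2, s4, s6}.
Read 'y': {s1, s2, s4, s6} → {s0, s2, s3, s4, s5, s6}.
Read 'x': {s0, s2, s3, s4, s5, s6} → {s1, s2, s3, s4, s5, s6}.
Read 'x': {s1, s2, s3, s4, s5, s6} → {s1, s2, s4, s5, s6}.
Read 'x': {s1, s2, s4, s5, s6} → {s1, s2, s4, s6}.
Read 'y': {s1, s2, s4, s6} → {s0, s2, s3, s4, s5, s6}.
Read 'z': {s0, s2, s3, s4, s5, s6} → {s0, s2, s3, s4, s6}.

{s0, s2, s3, s4, s6}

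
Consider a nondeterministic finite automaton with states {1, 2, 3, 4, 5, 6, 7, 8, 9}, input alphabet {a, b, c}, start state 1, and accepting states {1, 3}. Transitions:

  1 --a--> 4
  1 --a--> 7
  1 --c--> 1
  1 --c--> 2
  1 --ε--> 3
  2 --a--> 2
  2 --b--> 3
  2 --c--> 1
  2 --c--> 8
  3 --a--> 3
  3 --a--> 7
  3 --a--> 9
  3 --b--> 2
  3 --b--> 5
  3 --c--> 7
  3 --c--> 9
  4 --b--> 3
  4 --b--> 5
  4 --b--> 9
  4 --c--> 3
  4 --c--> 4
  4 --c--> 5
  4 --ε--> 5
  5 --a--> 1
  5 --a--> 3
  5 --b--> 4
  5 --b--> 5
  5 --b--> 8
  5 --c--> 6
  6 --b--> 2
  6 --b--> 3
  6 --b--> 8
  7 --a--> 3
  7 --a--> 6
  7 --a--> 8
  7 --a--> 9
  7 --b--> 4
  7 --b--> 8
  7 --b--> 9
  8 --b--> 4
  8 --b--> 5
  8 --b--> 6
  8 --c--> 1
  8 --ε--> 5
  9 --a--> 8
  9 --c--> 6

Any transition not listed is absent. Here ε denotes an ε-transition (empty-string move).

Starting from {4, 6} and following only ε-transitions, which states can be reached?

{4, 5, 6}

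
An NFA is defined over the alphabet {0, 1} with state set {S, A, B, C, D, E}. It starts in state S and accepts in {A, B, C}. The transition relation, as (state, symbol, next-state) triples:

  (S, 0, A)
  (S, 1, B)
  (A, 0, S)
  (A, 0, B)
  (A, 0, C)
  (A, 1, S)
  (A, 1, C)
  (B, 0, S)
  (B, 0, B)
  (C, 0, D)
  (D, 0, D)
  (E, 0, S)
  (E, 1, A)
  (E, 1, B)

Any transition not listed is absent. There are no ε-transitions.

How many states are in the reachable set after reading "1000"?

4

Start in {S}.
Read '1': S→{B}; now {B}.
Read '0': B→{S, B}; now {S, B}.
Read '0': S→{A}, B→{S, B}; now {S, A, B}.
Read '0': S→{A}, A→{S, B, C}, B→{S, B}; now {S, A, B, C}.
That set has 4 states.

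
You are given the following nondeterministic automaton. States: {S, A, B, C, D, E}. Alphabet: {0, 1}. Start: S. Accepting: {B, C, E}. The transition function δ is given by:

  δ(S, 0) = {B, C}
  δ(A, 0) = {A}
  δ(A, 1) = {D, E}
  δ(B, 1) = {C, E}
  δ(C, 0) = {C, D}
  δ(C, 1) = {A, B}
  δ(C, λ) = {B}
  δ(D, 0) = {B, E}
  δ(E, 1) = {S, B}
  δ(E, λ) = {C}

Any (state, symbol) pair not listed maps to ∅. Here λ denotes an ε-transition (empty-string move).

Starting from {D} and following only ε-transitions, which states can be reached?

{D}

Begin with {D}.
No ε-moves leave this set, so the closure equals the set itself.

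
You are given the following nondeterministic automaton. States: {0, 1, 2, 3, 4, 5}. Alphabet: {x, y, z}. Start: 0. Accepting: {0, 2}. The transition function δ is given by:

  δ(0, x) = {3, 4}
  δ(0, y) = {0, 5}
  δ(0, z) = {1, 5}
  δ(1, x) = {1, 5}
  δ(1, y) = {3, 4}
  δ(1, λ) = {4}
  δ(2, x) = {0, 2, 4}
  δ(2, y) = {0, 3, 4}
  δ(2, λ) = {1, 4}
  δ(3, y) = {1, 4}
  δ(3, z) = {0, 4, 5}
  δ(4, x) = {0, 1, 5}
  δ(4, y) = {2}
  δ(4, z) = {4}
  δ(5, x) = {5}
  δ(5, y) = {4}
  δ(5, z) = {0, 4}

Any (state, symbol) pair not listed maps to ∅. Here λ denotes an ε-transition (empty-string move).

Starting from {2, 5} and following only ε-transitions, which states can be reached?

Begin with {2, 5}.
ε-move 2 → 1; add 1.
ε-move 2 → 4; add 4.

{1, 2, 4, 5}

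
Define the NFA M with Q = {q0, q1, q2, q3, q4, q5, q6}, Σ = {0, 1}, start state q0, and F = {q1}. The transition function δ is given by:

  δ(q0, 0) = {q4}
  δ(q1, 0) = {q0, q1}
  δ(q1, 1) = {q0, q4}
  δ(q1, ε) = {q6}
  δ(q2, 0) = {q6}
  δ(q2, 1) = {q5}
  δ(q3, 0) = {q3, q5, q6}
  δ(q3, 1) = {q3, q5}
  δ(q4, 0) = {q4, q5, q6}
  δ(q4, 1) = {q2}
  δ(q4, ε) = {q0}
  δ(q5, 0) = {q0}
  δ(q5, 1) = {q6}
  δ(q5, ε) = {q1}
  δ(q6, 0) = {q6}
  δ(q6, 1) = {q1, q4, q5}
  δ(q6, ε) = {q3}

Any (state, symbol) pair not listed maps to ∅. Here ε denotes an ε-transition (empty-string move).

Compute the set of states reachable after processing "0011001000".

Start in {q0}.
Read '0': {q0} → {q0, q4}.
Read '0': {q0, q4} → {q0, q1, q3, q4, q5, q6}.
Read '1': {q0, q1, q3, q4, q5, q6} → {q0, q1, q2, q3, q4, q5, q6}.
Read '1': {q0, q1, q2, q3, q4, q5, q6} → {q0, q1, q2, q3, q4, q5, q6}.
Read '0': {q0, q1, q2, q3, q4, q5, q6} → {q0, q1, q3, q4, q5, q6}.
Read '0': {q0, q1, q3, q4, q5, q6} → {q0, q1, q3, q4, q5, q6}.
Read '1': {q0, q1, q3, q4, q5, q6} → {q0, q1, q2, q3, q4, q5, q6}.
Read '0': {q0, q1, q2, q3, q4, q5, q6} → {q0, q1, q3, q4, q5, q6}.
Read '0': {q0, q1, q3, q4, q5, q6} → {q0, q1, q3, q4, q5, q6}.
Read '0': {q0, q1, q3, q4, q5, q6} → {q0, q1, q3, q4, q5, q6}.

{q0, q1, q3, q4, q5, q6}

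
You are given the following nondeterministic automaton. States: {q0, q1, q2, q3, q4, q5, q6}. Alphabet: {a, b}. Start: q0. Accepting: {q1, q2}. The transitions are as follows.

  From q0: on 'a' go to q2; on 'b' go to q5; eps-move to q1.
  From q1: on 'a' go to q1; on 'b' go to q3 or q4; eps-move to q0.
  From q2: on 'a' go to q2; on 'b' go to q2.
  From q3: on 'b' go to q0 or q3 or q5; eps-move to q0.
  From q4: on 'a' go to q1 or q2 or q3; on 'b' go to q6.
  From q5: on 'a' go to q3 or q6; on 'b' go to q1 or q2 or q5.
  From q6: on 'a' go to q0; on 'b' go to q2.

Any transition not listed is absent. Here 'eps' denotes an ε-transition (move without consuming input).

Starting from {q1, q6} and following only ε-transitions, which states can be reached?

Begin with {q1, q6}.
ε-move q1 → q0; add q0.

{q0, q1, q6}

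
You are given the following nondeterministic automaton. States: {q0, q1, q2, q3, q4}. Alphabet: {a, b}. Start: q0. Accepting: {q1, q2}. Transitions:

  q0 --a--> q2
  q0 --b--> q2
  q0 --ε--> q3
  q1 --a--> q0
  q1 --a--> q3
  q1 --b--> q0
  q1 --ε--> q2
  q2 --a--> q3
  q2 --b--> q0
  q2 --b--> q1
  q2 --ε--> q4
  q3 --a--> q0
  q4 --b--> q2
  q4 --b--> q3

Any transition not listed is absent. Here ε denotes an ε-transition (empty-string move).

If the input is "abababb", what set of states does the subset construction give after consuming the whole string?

Start: ε-closure({q0}) = {q0, q3}.
Read 'a': {q0, q3} → {q0, q2, q3, q4}.
Read 'b': {q0, q2, q3, q4} → {q0, q1, q2, q3, q4}.
Read 'a': {q0, q1, q2, q3, q4} → {q0, q2, q3, q4}.
Read 'b': {q0, q2, q3, q4} → {q0, q1, q2, q3, q4}.
Read 'a': {q0, q1, q2, q3, q4} → {q0, q2, q3, q4}.
Read 'b': {q0, q2, q3, q4} → {q0, q1, q2, q3, q4}.
Read 'b': {q0, q1, q2, q3, q4} → {q0, q1, q2, q3, q4}.

{q0, q1, q2, q3, q4}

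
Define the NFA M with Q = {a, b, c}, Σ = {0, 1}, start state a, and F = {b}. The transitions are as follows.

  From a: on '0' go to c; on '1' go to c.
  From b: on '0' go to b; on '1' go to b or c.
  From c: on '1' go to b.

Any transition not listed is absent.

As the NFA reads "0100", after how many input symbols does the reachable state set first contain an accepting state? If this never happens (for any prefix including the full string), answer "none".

2

Start in {a}.
Read '0': {a} → {c}.
Read '1': {c} → {b}.
None of the earlier sets intersect F, but {b} does.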